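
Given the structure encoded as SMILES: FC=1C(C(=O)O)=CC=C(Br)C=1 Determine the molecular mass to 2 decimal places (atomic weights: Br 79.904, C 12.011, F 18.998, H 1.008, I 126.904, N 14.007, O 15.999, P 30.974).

First, the molecular formula is C7H4BrFO2 (counting implicit H from valence).
  Br: 1 × 79.904 = 79.904
  C: 7 × 12.011 = 84.077
  F: 1 × 18.998 = 18.998
  H: 4 × 1.008 = 4.032
  O: 2 × 15.999 = 31.998
Sum: 1×79.904 + 7×12.011 + 1×18.998 + 4×1.008 + 2×15.999 = 219.009 → 219.01 g/mol.

219.01 g/mol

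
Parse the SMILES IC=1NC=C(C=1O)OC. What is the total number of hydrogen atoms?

6

Walk through each heavy atom and fill implicit hydrogens from standard valence (C 4, N 3, O 2, S 2, halogen 1):
  atom 1: I (halogen, monovalent) → 0 H
  atom 2: C, bond orders sum to 4 (valence 4) → 0 H
  atom 3: N, bond orders sum to 2 (valence 3) → 1 H
  atom 4: C, bond orders sum to 3 (valence 4) → 1 H
  atom 5: C, bond orders sum to 4 (valence 4) → 0 H
  atom 6: C, bond orders sum to 4 (valence 4) → 0 H
  atom 7: O, bond orders sum to 1 (valence 2) → 1 H
  atom 8: O, bond orders sum to 2 (valence 2) → 0 H
  atom 9: C, bond orders sum to 1 (valence 4) → 3 H
Total hydrogens: 6.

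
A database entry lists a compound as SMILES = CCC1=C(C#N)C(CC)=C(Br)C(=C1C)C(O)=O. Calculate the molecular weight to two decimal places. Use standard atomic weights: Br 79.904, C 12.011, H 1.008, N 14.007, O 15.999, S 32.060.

First, the molecular formula is C13H14BrNO2 (counting implicit H from valence).
  Br: 1 × 79.904 = 79.904
  C: 13 × 12.011 = 156.143
  H: 14 × 1.008 = 14.112
  N: 1 × 14.007 = 14.007
  O: 2 × 15.999 = 31.998
Sum: 1×79.904 + 13×12.011 + 14×1.008 + 1×14.007 + 2×15.999 = 296.164 → 296.16 g/mol.

296.16 g/mol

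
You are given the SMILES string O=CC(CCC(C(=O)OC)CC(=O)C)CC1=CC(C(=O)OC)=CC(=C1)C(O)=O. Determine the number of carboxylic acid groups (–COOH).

1

The carboxylic acid motif appears at heavy-atom position 26 in the SMILES.
Other groups present: 1 aldehyde, 2 ester, 1 ketone.
Carboxylic acid count: 1.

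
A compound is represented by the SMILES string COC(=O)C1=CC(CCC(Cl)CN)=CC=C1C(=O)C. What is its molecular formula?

C14H18ClNO3

Walk through each heavy atom and fill implicit hydrogens from standard valence (C 4, N 3, O 2, S 2, halogen 1):
  atom 1: C, bond orders sum to 1 (valence 4) → 3 H
  atom 2: O, bond orders sum to 2 (valence 2) → 0 H
  atom 3: C, bond orders sum to 4 (valence 4) → 0 H
  atom 4: O, bond orders sum to 2 (valence 2) → 0 H
  atom 5: C, bond orders sum to 4 (valence 4) → 0 H
  atom 6: C, bond orders sum to 3 (valence 4) → 1 H
  atom 7: C, bond orders sum to 4 (valence 4) → 0 H
  atom 8: C, bond orders sum to 2 (valence 4) → 2 H
  atom 9: C, bond orders sum to 2 (valence 4) → 2 H
  atom 10: C, bond orders sum to 3 (valence 4) → 1 H
  atom 11: Cl (halogen, monovalent) → 0 H
  atom 12: C, bond orders sum to 2 (valence 4) → 2 H
  atom 13: N, bond orders sum to 1 (valence 3) → 2 H
  atom 14: C, bond orders sum to 3 (valence 4) → 1 H
  atom 15: C, bond orders sum to 3 (valence 4) → 1 H
  atom 16: C, bond orders sum to 4 (valence 4) → 0 H
  atom 17: C, bond orders sum to 4 (valence 4) → 0 H
  atom 18: O, bond orders sum to 2 (valence 2) → 0 H
  atom 19: C, bond orders sum to 1 (valence 4) → 3 H
Totals → C:14, H:18, Cl:1, N:1, O:3.
In Hill order: C14H18ClNO3.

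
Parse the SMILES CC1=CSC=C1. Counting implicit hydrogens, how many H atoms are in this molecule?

Walk through each heavy atom and fill implicit hydrogens from standard valence (C 4, N 3, O 2, S 2, halogen 1):
  atom 1: C, bond orders sum to 1 (valence 4) → 3 H
  atom 2: C, bond orders sum to 4 (valence 4) → 0 H
  atom 3: C, bond orders sum to 3 (valence 4) → 1 H
  atom 4: S, bond orders sum to 2 (valence 2) → 0 H
  atom 5: C, bond orders sum to 3 (valence 4) → 1 H
  atom 6: C, bond orders sum to 3 (valence 4) → 1 H
Total hydrogens: 6.

6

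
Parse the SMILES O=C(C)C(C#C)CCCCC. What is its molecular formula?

C10H16O

Walk through each heavy atom and fill implicit hydrogens from standard valence (C 4, N 3, O 2, S 2, halogen 1):
  atom 1: O, bond orders sum to 2 (valence 2) → 0 H
  atom 2: C, bond orders sum to 4 (valence 4) → 0 H
  atom 3: C, bond orders sum to 1 (valence 4) → 3 H
  atom 4: C, bond orders sum to 3 (valence 4) → 1 H
  atom 5: C, bond orders sum to 4 (valence 4) → 0 H
  atom 6: C, bond orders sum to 3 (valence 4) → 1 H
  atom 7: C, bond orders sum to 2 (valence 4) → 2 H
  atom 8: C, bond orders sum to 2 (valence 4) → 2 H
  atom 9: C, bond orders sum to 2 (valence 4) → 2 H
  atom 10: C, bond orders sum to 2 (valence 4) → 2 H
  atom 11: C, bond orders sum to 1 (valence 4) → 3 H
Totals → C:10, H:16, O:1.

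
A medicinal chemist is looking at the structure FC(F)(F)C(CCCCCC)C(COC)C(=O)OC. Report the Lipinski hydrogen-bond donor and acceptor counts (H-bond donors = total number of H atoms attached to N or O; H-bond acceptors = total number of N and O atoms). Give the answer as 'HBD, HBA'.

0, 3

Donors: find every N or O and count the H atoms it carries.
  atom 14 (O): bond orders sum to 2 → 0 H
  atom 17 (O): bond orders sum to 2 → 0 H
  atom 18 (O): bond orders sum to 2 → 0 H
Lipinski HBD = 0.
Acceptors: N atoms = 0, O atoms = 3 → HBA = 3.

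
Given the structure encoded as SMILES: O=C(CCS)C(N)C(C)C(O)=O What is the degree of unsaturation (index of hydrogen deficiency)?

2

Molecular formula: C7H13NO3S.
DoU = (2C + 2 + N − H − X) / 2, where X is the halogen count and O/S are ignored.
    = (2·7 + 2 + 1 − 13 − 0) / 2 = 4 / 2 = 2.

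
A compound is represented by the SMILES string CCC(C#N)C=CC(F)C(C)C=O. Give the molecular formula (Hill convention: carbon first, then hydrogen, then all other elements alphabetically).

C10H14FNO

Walk through each heavy atom and fill implicit hydrogens from standard valence (C 4, N 3, O 2, S 2, halogen 1):
  atom 1: C, bond orders sum to 1 (valence 4) → 3 H
  atom 2: C, bond orders sum to 2 (valence 4) → 2 H
  atom 3: C, bond orders sum to 3 (valence 4) → 1 H
  atom 4: C, bond orders sum to 4 (valence 4) → 0 H
  atom 5: N, bond orders sum to 3 (valence 3) → 0 H
  atom 6: C, bond orders sum to 3 (valence 4) → 1 H
  atom 7: C, bond orders sum to 3 (valence 4) → 1 H
  atom 8: C, bond orders sum to 3 (valence 4) → 1 H
  atom 9: F (halogen, monovalent) → 0 H
  atom 10: C, bond orders sum to 3 (valence 4) → 1 H
  atom 11: C, bond orders sum to 1 (valence 4) → 3 H
  atom 12: C, bond orders sum to 3 (valence 4) → 1 H
  atom 13: O, bond orders sum to 2 (valence 2) → 0 H
Totals → C:10, H:14, F:1, N:1, O:1.
In Hill order: C10H14FNO.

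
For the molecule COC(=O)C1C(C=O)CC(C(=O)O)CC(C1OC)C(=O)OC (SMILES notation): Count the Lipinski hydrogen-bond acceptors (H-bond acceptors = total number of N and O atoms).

8

N atoms: 0; O atoms: 8.
Lipinski HBA = 0 + 8 = 8.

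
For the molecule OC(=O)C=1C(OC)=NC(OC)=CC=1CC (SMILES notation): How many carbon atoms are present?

10

Count every carbon token in the SMILES (each C, including those in ring-closure positions and inside branches).
Carbon count: 10.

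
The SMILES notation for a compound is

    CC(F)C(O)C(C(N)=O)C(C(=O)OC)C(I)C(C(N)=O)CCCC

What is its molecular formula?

Walk through each heavy atom and fill implicit hydrogens from standard valence (C 4, N 3, O 2, S 2, halogen 1):
  atom 1: C, bond orders sum to 1 (valence 4) → 3 H
  atom 2: C, bond orders sum to 3 (valence 4) → 1 H
  atom 3: F (halogen, monovalent) → 0 H
  atom 4: C, bond orders sum to 3 (valence 4) → 1 H
  atom 5: O, bond orders sum to 1 (valence 2) → 1 H
  atom 6: C, bond orders sum to 3 (valence 4) → 1 H
  atom 7: C, bond orders sum to 4 (valence 4) → 0 H
  atom 8: N, bond orders sum to 1 (valence 3) → 2 H
  atom 9: O, bond orders sum to 2 (valence 2) → 0 H
  atom 10: C, bond orders sum to 3 (valence 4) → 1 H
  atom 11: C, bond orders sum to 4 (valence 4) → 0 H
  atom 12: O, bond orders sum to 2 (valence 2) → 0 H
  atom 13: O, bond orders sum to 2 (valence 2) → 0 H
  atom 14: C, bond orders sum to 1 (valence 4) → 3 H
  atom 15: C, bond orders sum to 3 (valence 4) → 1 H
  atom 16: I (halogen, monovalent) → 0 H
  atom 17: C, bond orders sum to 3 (valence 4) → 1 H
  atom 18: C, bond orders sum to 4 (valence 4) → 0 H
  atom 19: N, bond orders sum to 1 (valence 3) → 2 H
  atom 20: O, bond orders sum to 2 (valence 2) → 0 H
  atom 21: C, bond orders sum to 2 (valence 4) → 2 H
  atom 22: C, bond orders sum to 2 (valence 4) → 2 H
  atom 23: C, bond orders sum to 2 (valence 4) → 2 H
  atom 24: C, bond orders sum to 1 (valence 4) → 3 H
Totals → C:15, H:26, F:1, I:1, N:2, O:5.
In Hill order: C15H26FIN2O5.

C15H26FIN2O5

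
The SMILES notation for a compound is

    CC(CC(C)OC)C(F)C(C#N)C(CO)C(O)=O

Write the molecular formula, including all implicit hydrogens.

Walk through each heavy atom and fill implicit hydrogens from standard valence (C 4, N 3, O 2, S 2, halogen 1):
  atom 1: C, bond orders sum to 1 (valence 4) → 3 H
  atom 2: C, bond orders sum to 3 (valence 4) → 1 H
  atom 3: C, bond orders sum to 2 (valence 4) → 2 H
  atom 4: C, bond orders sum to 3 (valence 4) → 1 H
  atom 5: C, bond orders sum to 1 (valence 4) → 3 H
  atom 6: O, bond orders sum to 2 (valence 2) → 0 H
  atom 7: C, bond orders sum to 1 (valence 4) → 3 H
  atom 8: C, bond orders sum to 3 (valence 4) → 1 H
  atom 9: F (halogen, monovalent) → 0 H
  atom 10: C, bond orders sum to 3 (valence 4) → 1 H
  atom 11: C, bond orders sum to 4 (valence 4) → 0 H
  atom 12: N, bond orders sum to 3 (valence 3) → 0 H
  atom 13: C, bond orders sum to 3 (valence 4) → 1 H
  atom 14: C, bond orders sum to 2 (valence 4) → 2 H
  atom 15: O, bond orders sum to 1 (valence 2) → 1 H
  atom 16: C, bond orders sum to 4 (valence 4) → 0 H
  atom 17: O, bond orders sum to 1 (valence 2) → 1 H
  atom 18: O, bond orders sum to 2 (valence 2) → 0 H
Totals → C:12, H:20, F:1, N:1, O:4.
In Hill order: C12H20FNO4.

C12H20FNO4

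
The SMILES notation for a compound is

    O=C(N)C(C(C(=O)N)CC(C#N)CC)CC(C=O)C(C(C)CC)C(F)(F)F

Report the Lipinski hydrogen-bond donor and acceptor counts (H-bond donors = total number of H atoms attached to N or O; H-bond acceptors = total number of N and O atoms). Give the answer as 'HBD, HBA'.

4, 6

Donors: find every N or O and count the H atoms it carries.
  atom 1 (O): bond orders sum to 2 → 0 H
  atom 3 (N): bond orders sum to 1 → 2 H
  atom 7 (O): bond orders sum to 2 → 0 H
  atom 8 (N): bond orders sum to 1 → 2 H
  atom 12 (N): bond orders sum to 3 → 0 H
  atom 18 (O): bond orders sum to 2 → 0 H
Lipinski HBD = 4.
Acceptors: N atoms = 3, O atoms = 3 → HBA = 6.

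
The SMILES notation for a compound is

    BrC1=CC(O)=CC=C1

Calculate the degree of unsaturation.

Molecular formula: C6H5BrO.
DoU = (2C + 2 + N − H − X) / 2, where X is the halogen count and O/S are ignored.
    = (2·6 + 2 + 0 − 5 − 1) / 2 = 8 / 2 = 4.

4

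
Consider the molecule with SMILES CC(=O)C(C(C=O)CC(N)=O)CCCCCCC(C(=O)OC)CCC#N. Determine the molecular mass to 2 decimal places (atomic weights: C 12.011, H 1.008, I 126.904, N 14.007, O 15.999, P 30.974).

366.46 g/mol

First, the molecular formula is C19H30N2O5 (counting implicit H from valence).
  C: 19 × 12.011 = 228.209
  H: 30 × 1.008 = 30.240
  N: 2 × 14.007 = 28.014
  O: 5 × 15.999 = 79.995
Sum: 19×12.011 + 30×1.008 + 2×14.007 + 5×15.999 = 366.458 → 366.46 g/mol.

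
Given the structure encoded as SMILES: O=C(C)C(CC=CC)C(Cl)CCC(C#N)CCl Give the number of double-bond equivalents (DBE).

4

Degree of unsaturation = (number of rings) + (number of π bonds).
Ring closures in the SMILES: 0.
π bonds: 2 double bonds (each 1 DoU), 1 triple bond (each 2 DoU) → 4 DoU from unsaturation.
Total DoU = 0 + 4 = 4.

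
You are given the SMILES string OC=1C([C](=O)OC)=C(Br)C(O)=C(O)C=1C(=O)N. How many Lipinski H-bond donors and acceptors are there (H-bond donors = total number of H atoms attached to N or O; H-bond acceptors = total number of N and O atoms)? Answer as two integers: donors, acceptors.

5, 7

Donors: find every N or O and count the H atoms it carries.
  atom 1 (O): bond orders sum to 1 → 1 H
  atom 5 (O): bond orders sum to 2 → 0 H
  atom 6 (O): bond orders sum to 2 → 0 H
  atom 11 (O): bond orders sum to 1 → 1 H
  atom 13 (O): bond orders sum to 1 → 1 H
  atom 16 (O): bond orders sum to 2 → 0 H
  atom 17 (N): bond orders sum to 1 → 2 H
Lipinski HBD = 5.
Acceptors: N atoms = 1, O atoms = 6 → HBA = 7.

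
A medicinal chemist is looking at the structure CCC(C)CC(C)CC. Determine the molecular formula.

C9H20

Walk through each heavy atom and fill implicit hydrogens from standard valence (C 4, N 3, O 2, S 2, halogen 1):
  atom 1: C, bond orders sum to 1 (valence 4) → 3 H
  atom 2: C, bond orders sum to 2 (valence 4) → 2 H
  atom 3: C, bond orders sum to 3 (valence 4) → 1 H
  atom 4: C, bond orders sum to 1 (valence 4) → 3 H
  atom 5: C, bond orders sum to 2 (valence 4) → 2 H
  atom 6: C, bond orders sum to 3 (valence 4) → 1 H
  atom 7: C, bond orders sum to 1 (valence 4) → 3 H
  atom 8: C, bond orders sum to 2 (valence 4) → 2 H
  atom 9: C, bond orders sum to 1 (valence 4) → 3 H
Totals → C:9, H:20.
In Hill order: C9H20.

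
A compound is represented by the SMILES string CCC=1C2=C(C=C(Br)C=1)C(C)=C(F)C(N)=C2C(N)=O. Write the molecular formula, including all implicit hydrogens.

Walk through each heavy atom and fill implicit hydrogens from standard valence (C 4, N 3, O 2, S 2, halogen 1):
  atom 1: C, bond orders sum to 1 (valence 4) → 3 H
  atom 2: C, bond orders sum to 2 (valence 4) → 2 H
  atom 3: C, bond orders sum to 4 (valence 4) → 0 H
  atom 4: C, bond orders sum to 4 (valence 4) → 0 H
  atom 5: C, bond orders sum to 4 (valence 4) → 0 H
  atom 6: C, bond orders sum to 3 (valence 4) → 1 H
  atom 7: C, bond orders sum to 4 (valence 4) → 0 H
  atom 8: Br (halogen, monovalent) → 0 H
  atom 9: C, bond orders sum to 3 (valence 4) → 1 H
  atom 10: C, bond orders sum to 4 (valence 4) → 0 H
  atom 11: C, bond orders sum to 1 (valence 4) → 3 H
  atom 12: C, bond orders sum to 4 (valence 4) → 0 H
  atom 13: F (halogen, monovalent) → 0 H
  atom 14: C, bond orders sum to 4 (valence 4) → 0 H
  atom 15: N, bond orders sum to 1 (valence 3) → 2 H
  atom 16: C, bond orders sum to 4 (valence 4) → 0 H
  atom 17: C, bond orders sum to 4 (valence 4) → 0 H
  atom 18: N, bond orders sum to 1 (valence 3) → 2 H
  atom 19: O, bond orders sum to 2 (valence 2) → 0 H
Totals → C:14, H:14, Br:1, F:1, N:2, O:1.
In Hill order: C14H14BrFN2O.

C14H14BrFN2O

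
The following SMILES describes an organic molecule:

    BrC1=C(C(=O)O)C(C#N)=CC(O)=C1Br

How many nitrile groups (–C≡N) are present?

1

The nitrile motif appears at heavy-atom position 8 in the SMILES.
Other groups present: 1 carboxylic acid, 1 hydroxyl.
Nitrile count: 1.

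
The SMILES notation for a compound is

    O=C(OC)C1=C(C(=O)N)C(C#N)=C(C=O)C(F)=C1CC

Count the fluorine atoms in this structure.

1

Scan the SMILES for F atoms (remember two-letter symbols like Cl and Br are single atoms).
Fluorine count: 1.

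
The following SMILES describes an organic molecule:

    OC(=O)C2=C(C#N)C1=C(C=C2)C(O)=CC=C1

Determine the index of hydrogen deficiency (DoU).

10

Degree of unsaturation = (number of rings) + (number of π bonds).
Ring closures in the SMILES: 2.
π bonds: 6 double bonds (each 1 DoU), 1 triple bond (each 2 DoU) → 8 DoU from unsaturation.
Total DoU = 2 + 8 = 10.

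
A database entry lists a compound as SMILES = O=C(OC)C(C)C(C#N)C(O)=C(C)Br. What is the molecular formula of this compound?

C9H12BrNO3

Walk through each heavy atom and fill implicit hydrogens from standard valence (C 4, N 3, O 2, S 2, halogen 1):
  atom 1: O, bond orders sum to 2 (valence 2) → 0 H
  atom 2: C, bond orders sum to 4 (valence 4) → 0 H
  atom 3: O, bond orders sum to 2 (valence 2) → 0 H
  atom 4: C, bond orders sum to 1 (valence 4) → 3 H
  atom 5: C, bond orders sum to 3 (valence 4) → 1 H
  atom 6: C, bond orders sum to 1 (valence 4) → 3 H
  atom 7: C, bond orders sum to 3 (valence 4) → 1 H
  atom 8: C, bond orders sum to 4 (valence 4) → 0 H
  atom 9: N, bond orders sum to 3 (valence 3) → 0 H
  atom 10: C, bond orders sum to 4 (valence 4) → 0 H
  atom 11: O, bond orders sum to 1 (valence 2) → 1 H
  atom 12: C, bond orders sum to 4 (valence 4) → 0 H
  atom 13: C, bond orders sum to 1 (valence 4) → 3 H
  atom 14: Br (halogen, monovalent) → 0 H
Totals → C:9, H:12, Br:1, N:1, O:3.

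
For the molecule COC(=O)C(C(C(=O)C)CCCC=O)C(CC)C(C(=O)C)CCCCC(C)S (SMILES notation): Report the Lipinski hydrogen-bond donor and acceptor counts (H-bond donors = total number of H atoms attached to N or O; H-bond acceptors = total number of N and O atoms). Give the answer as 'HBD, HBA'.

Donors: find every N or O and count the H atoms it carries.
  atom 2 (O): bond orders sum to 2 → 0 H
  atom 4 (O): bond orders sum to 2 → 0 H
  atom 8 (O): bond orders sum to 2 → 0 H
  atom 14 (O): bond orders sum to 2 → 0 H
  atom 20 (O): bond orders sum to 2 → 0 H
Lipinski HBD = 0.
Acceptors: N atoms = 0, O atoms = 5 → HBA = 5.

0, 5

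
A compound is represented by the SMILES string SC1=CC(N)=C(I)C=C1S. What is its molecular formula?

C6H6INS2

Walk through each heavy atom and fill implicit hydrogens from standard valence (C 4, N 3, O 2, S 2, halogen 1):
  atom 1: S, bond orders sum to 1 (valence 2) → 1 H
  atom 2: C, bond orders sum to 4 (valence 4) → 0 H
  atom 3: C, bond orders sum to 3 (valence 4) → 1 H
  atom 4: C, bond orders sum to 4 (valence 4) → 0 H
  atom 5: N, bond orders sum to 1 (valence 3) → 2 H
  atom 6: C, bond orders sum to 4 (valence 4) → 0 H
  atom 7: I (halogen, monovalent) → 0 H
  atom 8: C, bond orders sum to 3 (valence 4) → 1 H
  atom 9: C, bond orders sum to 4 (valence 4) → 0 H
  atom 10: S, bond orders sum to 1 (valence 2) → 1 H
Totals → C:6, H:6, I:1, N:1, S:2.
In Hill order: C6H6INS2.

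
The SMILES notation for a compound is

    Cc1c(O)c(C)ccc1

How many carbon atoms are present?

8

Count every carbon token in the SMILES (each C, including those in ring-closure positions and inside branches).
Carbon count: 8.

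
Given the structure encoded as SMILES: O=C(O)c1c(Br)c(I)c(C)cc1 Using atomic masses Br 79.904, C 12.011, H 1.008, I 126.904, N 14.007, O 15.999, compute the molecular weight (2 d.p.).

340.94 g/mol

First, the molecular formula is C8H6BrIO2 (counting implicit H from valence).
  Br: 1 × 79.904 = 79.904
  C: 8 × 12.011 = 96.088
  H: 6 × 1.008 = 6.048
  I: 1 × 126.904 = 126.904
  O: 2 × 15.999 = 31.998
Sum: 1×79.904 + 8×12.011 + 6×1.008 + 1×126.904 + 2×15.999 = 340.942 → 340.94 g/mol.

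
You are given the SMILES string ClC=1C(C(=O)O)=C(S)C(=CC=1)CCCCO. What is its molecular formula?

C11H13ClO3S

Walk through each heavy atom and fill implicit hydrogens from standard valence (C 4, N 3, O 2, S 2, halogen 1):
  atom 1: Cl (halogen, monovalent) → 0 H
  atom 2: C, bond orders sum to 4 (valence 4) → 0 H
  atom 3: C, bond orders sum to 4 (valence 4) → 0 H
  atom 4: C, bond orders sum to 4 (valence 4) → 0 H
  atom 5: O, bond orders sum to 2 (valence 2) → 0 H
  atom 6: O, bond orders sum to 1 (valence 2) → 1 H
  atom 7: C, bond orders sum to 4 (valence 4) → 0 H
  atom 8: S, bond orders sum to 1 (valence 2) → 1 H
  atom 9: C, bond orders sum to 4 (valence 4) → 0 H
  atom 10: C, bond orders sum to 3 (valence 4) → 1 H
  atom 11: C, bond orders sum to 3 (valence 4) → 1 H
  atom 12: C, bond orders sum to 2 (valence 4) → 2 H
  atom 13: C, bond orders sum to 2 (valence 4) → 2 H
  atom 14: C, bond orders sum to 2 (valence 4) → 2 H
  atom 15: C, bond orders sum to 2 (valence 4) → 2 H
  atom 16: O, bond orders sum to 1 (valence 2) → 1 H
Totals → C:11, H:13, Cl:1, O:3, S:1.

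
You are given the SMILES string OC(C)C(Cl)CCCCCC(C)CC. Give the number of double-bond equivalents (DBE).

Molecular formula: C12H25ClO.
DoU = (2C + 2 + N − H − X) / 2, where X is the halogen count and O/S are ignored.
    = (2·12 + 2 + 0 − 25 − 1) / 2 = 0 / 2 = 0.

0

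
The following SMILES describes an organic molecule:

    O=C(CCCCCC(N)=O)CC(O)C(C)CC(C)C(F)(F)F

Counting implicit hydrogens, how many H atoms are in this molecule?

26

Walk through each heavy atom and fill implicit hydrogens from standard valence (C 4, N 3, O 2, S 2, halogen 1):
  atom 1: O, bond orders sum to 2 (valence 2) → 0 H
  atom 2: C, bond orders sum to 4 (valence 4) → 0 H
  atom 3: C, bond orders sum to 2 (valence 4) → 2 H
  atom 4: C, bond orders sum to 2 (valence 4) → 2 H
  atom 5: C, bond orders sum to 2 (valence 4) → 2 H
  atom 6: C, bond orders sum to 2 (valence 4) → 2 H
  atom 7: C, bond orders sum to 2 (valence 4) → 2 H
  atom 8: C, bond orders sum to 4 (valence 4) → 0 H
  atom 9: N, bond orders sum to 1 (valence 3) → 2 H
  atom 10: O, bond orders sum to 2 (valence 2) → 0 H
  atom 11: C, bond orders sum to 2 (valence 4) → 2 H
  atom 12: C, bond orders sum to 3 (valence 4) → 1 H
  atom 13: O, bond orders sum to 1 (valence 2) → 1 H
  atom 14: C, bond orders sum to 3 (valence 4) → 1 H
  atom 15: C, bond orders sum to 1 (valence 4) → 3 H
  atom 16: C, bond orders sum to 2 (valence 4) → 2 H
  atom 17: C, bond orders sum to 3 (valence 4) → 1 H
  atom 18: C, bond orders sum to 1 (valence 4) → 3 H
  atom 19: C, bond orders sum to 4 (valence 4) → 0 H
  atom 20: F (halogen, monovalent) → 0 H
  atom 21: F (halogen, monovalent) → 0 H
  atom 22: F (halogen, monovalent) → 0 H
Total hydrogens: 26.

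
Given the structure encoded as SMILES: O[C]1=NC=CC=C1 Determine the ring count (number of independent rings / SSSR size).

In SMILES, each pair of matching ring-closure digits denotes one ring-closing bond; the number of such bonds equals the number of independent rings.
Ring-closure bonds here: 1.

1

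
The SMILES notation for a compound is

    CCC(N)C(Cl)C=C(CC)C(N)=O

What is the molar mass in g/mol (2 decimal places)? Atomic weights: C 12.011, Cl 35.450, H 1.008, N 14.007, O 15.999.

First, the molecular formula is C9H17ClN2O (counting implicit H from valence).
  C: 9 × 12.011 = 108.099
  Cl: 1 × 35.450 = 35.450
  H: 17 × 1.008 = 17.136
  N: 2 × 14.007 = 28.014
  O: 1 × 15.999 = 15.999
Sum: 9×12.011 + 1×35.450 + 17×1.008 + 2×14.007 + 1×15.999 = 204.698 → 204.70 g/mol.

204.70 g/mol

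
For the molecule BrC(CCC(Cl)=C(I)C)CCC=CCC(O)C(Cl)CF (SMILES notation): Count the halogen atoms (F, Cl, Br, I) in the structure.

Halogen atoms appear at heavy-atom positions 1, 6, 8, 18, 20 (1×Br, 2×Cl, 1×F, 1×I).
Other groups present: 2 alkene, 1 hydroxyl.
Halogen count: 5.

5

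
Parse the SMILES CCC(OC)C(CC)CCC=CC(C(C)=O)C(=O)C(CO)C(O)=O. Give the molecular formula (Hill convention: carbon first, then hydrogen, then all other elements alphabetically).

Walk through each heavy atom and fill implicit hydrogens from standard valence (C 4, N 3, O 2, S 2, halogen 1):
  atom 1: C, bond orders sum to 1 (valence 4) → 3 H
  atom 2: C, bond orders sum to 2 (valence 4) → 2 H
  atom 3: C, bond orders sum to 3 (valence 4) → 1 H
  atom 4: O, bond orders sum to 2 (valence 2) → 0 H
  atom 5: C, bond orders sum to 1 (valence 4) → 3 H
  atom 6: C, bond orders sum to 3 (valence 4) → 1 H
  atom 7: C, bond orders sum to 2 (valence 4) → 2 H
  atom 8: C, bond orders sum to 1 (valence 4) → 3 H
  atom 9: C, bond orders sum to 2 (valence 4) → 2 H
  atom 10: C, bond orders sum to 2 (valence 4) → 2 H
  atom 11: C, bond orders sum to 3 (valence 4) → 1 H
  atom 12: C, bond orders sum to 3 (valence 4) → 1 H
  atom 13: C, bond orders sum to 3 (valence 4) → 1 H
  atom 14: C, bond orders sum to 4 (valence 4) → 0 H
  atom 15: C, bond orders sum to 1 (valence 4) → 3 H
  atom 16: O, bond orders sum to 2 (valence 2) → 0 H
  atom 17: C, bond orders sum to 4 (valence 4) → 0 H
  atom 18: O, bond orders sum to 2 (valence 2) → 0 H
  atom 19: C, bond orders sum to 3 (valence 4) → 1 H
  atom 20: C, bond orders sum to 2 (valence 4) → 2 H
  atom 21: O, bond orders sum to 1 (valence 2) → 1 H
  atom 22: C, bond orders sum to 4 (valence 4) → 0 H
  atom 23: O, bond orders sum to 1 (valence 2) → 1 H
  atom 24: O, bond orders sum to 2 (valence 2) → 0 H
Totals → C:18, H:30, O:6.
In Hill order: C18H30O6.

C18H30O6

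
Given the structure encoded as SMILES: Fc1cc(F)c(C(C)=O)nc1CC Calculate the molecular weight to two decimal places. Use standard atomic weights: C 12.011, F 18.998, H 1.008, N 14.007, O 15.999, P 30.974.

First, the molecular formula is C9H9F2NO (counting implicit H from valence).
  C: 9 × 12.011 = 108.099
  F: 2 × 18.998 = 37.996
  H: 9 × 1.008 = 9.072
  N: 1 × 14.007 = 14.007
  O: 1 × 15.999 = 15.999
Sum: 9×12.011 + 2×18.998 + 9×1.008 + 1×14.007 + 1×15.999 = 185.173 → 185.17 g/mol.

185.17 g/mol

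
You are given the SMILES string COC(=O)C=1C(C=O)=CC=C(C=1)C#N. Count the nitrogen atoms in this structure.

Scan the SMILES for N atoms (remember two-letter symbols like Cl and Br are single atoms).
Nitrogen count: 1.

1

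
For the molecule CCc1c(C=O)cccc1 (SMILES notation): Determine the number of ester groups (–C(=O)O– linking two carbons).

0

Scan the SMILES for the ester motif — none present.
Groups that are present: 1 aldehyde.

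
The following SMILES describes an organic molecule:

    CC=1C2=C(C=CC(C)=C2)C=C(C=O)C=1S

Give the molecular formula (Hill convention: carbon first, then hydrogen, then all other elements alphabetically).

Walk through each heavy atom and fill implicit hydrogens from standard valence (C 4, N 3, O 2, S 2, halogen 1):
  atom 1: C, bond orders sum to 1 (valence 4) → 3 H
  atom 2: C, bond orders sum to 4 (valence 4) → 0 H
  atom 3: C, bond orders sum to 4 (valence 4) → 0 H
  atom 4: C, bond orders sum to 4 (valence 4) → 0 H
  atom 5: C, bond orders sum to 3 (valence 4) → 1 H
  atom 6: C, bond orders sum to 3 (valence 4) → 1 H
  atom 7: C, bond orders sum to 4 (valence 4) → 0 H
  atom 8: C, bond orders sum to 1 (valence 4) → 3 H
  atom 9: C, bond orders sum to 3 (valence 4) → 1 H
  atom 10: C, bond orders sum to 3 (valence 4) → 1 H
  atom 11: C, bond orders sum to 4 (valence 4) → 0 H
  atom 12: C, bond orders sum to 3 (valence 4) → 1 H
  atom 13: O, bond orders sum to 2 (valence 2) → 0 H
  atom 14: C, bond orders sum to 4 (valence 4) → 0 H
  atom 15: S, bond orders sum to 1 (valence 2) → 1 H
Totals → C:13, H:12, O:1, S:1.
In Hill order: C13H12OS.

C13H12OS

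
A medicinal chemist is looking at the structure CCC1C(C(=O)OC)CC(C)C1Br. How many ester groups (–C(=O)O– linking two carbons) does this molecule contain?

1

The ester motif appears at heavy-atom position 5 in the SMILES.
Ester count: 1.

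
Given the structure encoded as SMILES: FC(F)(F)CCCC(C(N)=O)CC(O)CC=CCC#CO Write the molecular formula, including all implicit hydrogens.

Walk through each heavy atom and fill implicit hydrogens from standard valence (C 4, N 3, O 2, S 2, halogen 1):
  atom 1: F (halogen, monovalent) → 0 H
  atom 2: C, bond orders sum to 4 (valence 4) → 0 H
  atom 3: F (halogen, monovalent) → 0 H
  atom 4: F (halogen, monovalent) → 0 H
  atom 5: C, bond orders sum to 2 (valence 4) → 2 H
  atom 6: C, bond orders sum to 2 (valence 4) → 2 H
  atom 7: C, bond orders sum to 2 (valence 4) → 2 H
  atom 8: C, bond orders sum to 3 (valence 4) → 1 H
  atom 9: C, bond orders sum to 4 (valence 4) → 0 H
  atom 10: N, bond orders sum to 1 (valence 3) → 2 H
  atom 11: O, bond orders sum to 2 (valence 2) → 0 H
  atom 12: C, bond orders sum to 2 (valence 4) → 2 H
  atom 13: C, bond orders sum to 3 (valence 4) → 1 H
  atom 14: O, bond orders sum to 1 (valence 2) → 1 H
  atom 15: C, bond orders sum to 2 (valence 4) → 2 H
  atom 16: C, bond orders sum to 3 (valence 4) → 1 H
  atom 17: C, bond orders sum to 3 (valence 4) → 1 H
  atom 18: C, bond orders sum to 2 (valence 4) → 2 H
  atom 19: C, bond orders sum to 4 (valence 4) → 0 H
  atom 20: C, bond orders sum to 4 (valence 4) → 0 H
  atom 21: O, bond orders sum to 1 (valence 2) → 1 H
Totals → C:14, H:20, F:3, N:1, O:3.
In Hill order: C14H20F3NO3.

C14H20F3NO3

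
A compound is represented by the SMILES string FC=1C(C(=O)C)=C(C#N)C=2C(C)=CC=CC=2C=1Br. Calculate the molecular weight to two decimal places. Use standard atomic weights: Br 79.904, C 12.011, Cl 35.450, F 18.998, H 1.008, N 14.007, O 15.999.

306.13 g/mol

First, the molecular formula is C14H9BrFNO (counting implicit H from valence).
  Br: 1 × 79.904 = 79.904
  C: 14 × 12.011 = 168.154
  F: 1 × 18.998 = 18.998
  H: 9 × 1.008 = 9.072
  N: 1 × 14.007 = 14.007
  O: 1 × 15.999 = 15.999
Sum: 1×79.904 + 14×12.011 + 1×18.998 + 9×1.008 + 1×14.007 + 1×15.999 = 306.134 → 306.13 g/mol.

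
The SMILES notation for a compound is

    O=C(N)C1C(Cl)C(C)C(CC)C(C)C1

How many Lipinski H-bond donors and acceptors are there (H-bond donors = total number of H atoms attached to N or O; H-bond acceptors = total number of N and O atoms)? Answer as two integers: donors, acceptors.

Donors: find every N or O and count the H atoms it carries.
  atom 1 (O): bond orders sum to 2 → 0 H
  atom 3 (N): bond orders sum to 1 → 2 H
Lipinski HBD = 2.
Acceptors: N atoms = 1, O atoms = 1 → HBA = 2.

2, 2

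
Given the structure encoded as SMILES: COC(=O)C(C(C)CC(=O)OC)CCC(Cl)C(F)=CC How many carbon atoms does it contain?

14

Count every carbon token in the SMILES (each C, including those in ring-closure positions and inside branches).
Carbon count: 14.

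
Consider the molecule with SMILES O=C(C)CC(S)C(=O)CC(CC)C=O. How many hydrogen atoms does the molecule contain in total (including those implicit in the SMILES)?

16

Walk through each heavy atom and fill implicit hydrogens from standard valence (C 4, N 3, O 2, S 2, halogen 1):
  atom 1: O, bond orders sum to 2 (valence 2) → 0 H
  atom 2: C, bond orders sum to 4 (valence 4) → 0 H
  atom 3: C, bond orders sum to 1 (valence 4) → 3 H
  atom 4: C, bond orders sum to 2 (valence 4) → 2 H
  atom 5: C, bond orders sum to 3 (valence 4) → 1 H
  atom 6: S, bond orders sum to 1 (valence 2) → 1 H
  atom 7: C, bond orders sum to 4 (valence 4) → 0 H
  atom 8: O, bond orders sum to 2 (valence 2) → 0 H
  atom 9: C, bond orders sum to 2 (valence 4) → 2 H
  atom 10: C, bond orders sum to 3 (valence 4) → 1 H
  atom 11: C, bond orders sum to 2 (valence 4) → 2 H
  atom 12: C, bond orders sum to 1 (valence 4) → 3 H
  atom 13: C, bond orders sum to 3 (valence 4) → 1 H
  atom 14: O, bond orders sum to 2 (valence 2) → 0 H
Total hydrogens: 16.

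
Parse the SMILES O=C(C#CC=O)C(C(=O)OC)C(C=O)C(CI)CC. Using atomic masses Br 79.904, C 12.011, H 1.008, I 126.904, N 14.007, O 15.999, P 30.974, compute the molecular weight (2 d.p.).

First, the molecular formula is C13H15IO5 (counting implicit H from valence).
  C: 13 × 12.011 = 156.143
  H: 15 × 1.008 = 15.120
  I: 1 × 126.904 = 126.904
  O: 5 × 15.999 = 79.995
Sum: 13×12.011 + 15×1.008 + 1×126.904 + 5×15.999 = 378.162 → 378.16 g/mol.

378.16 g/mol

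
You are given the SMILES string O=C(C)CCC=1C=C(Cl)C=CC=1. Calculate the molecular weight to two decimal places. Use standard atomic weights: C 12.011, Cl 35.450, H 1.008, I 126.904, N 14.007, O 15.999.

182.65 g/mol

First, the molecular formula is C10H11ClO (counting implicit H from valence).
  C: 10 × 12.011 = 120.110
  Cl: 1 × 35.450 = 35.450
  H: 11 × 1.008 = 11.088
  O: 1 × 15.999 = 15.999
Sum: 10×12.011 + 1×35.450 + 11×1.008 + 1×15.999 = 182.647 → 182.65 g/mol.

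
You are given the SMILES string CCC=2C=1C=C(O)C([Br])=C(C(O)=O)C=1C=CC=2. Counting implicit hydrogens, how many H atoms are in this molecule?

11

Walk through each heavy atom and fill implicit hydrogens from standard valence (C 4, N 3, O 2, S 2, halogen 1):
  atom 1: C, bond orders sum to 1 (valence 4) → 3 H
  atom 2: C, bond orders sum to 2 (valence 4) → 2 H
  atom 3: C, bond orders sum to 4 (valence 4) → 0 H
  atom 4: C, bond orders sum to 4 (valence 4) → 0 H
  atom 5: C, bond orders sum to 3 (valence 4) → 1 H
  atom 6: C, bond orders sum to 4 (valence 4) → 0 H
  atom 7: O, bond orders sum to 1 (valence 2) → 1 H
  atom 8: C, bond orders sum to 4 (valence 4) → 0 H
  atom 9: Br with explicit H count 0
  atom 10: C, bond orders sum to 4 (valence 4) → 0 H
  atom 11: C, bond orders sum to 4 (valence 4) → 0 H
  atom 12: O, bond orders sum to 1 (valence 2) → 1 H
  atom 13: O, bond orders sum to 2 (valence 2) → 0 H
  atom 14: C, bond orders sum to 4 (valence 4) → 0 H
  atom 15: C, bond orders sum to 3 (valence 4) → 1 H
  atom 16: C, bond orders sum to 3 (valence 4) → 1 H
  atom 17: C, bond orders sum to 3 (valence 4) → 1 H
Total hydrogens: 11.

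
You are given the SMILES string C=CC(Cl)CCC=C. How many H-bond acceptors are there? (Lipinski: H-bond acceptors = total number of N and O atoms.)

N atoms: 0; O atoms: 0.
Lipinski HBA = 0 + 0 = 0.

0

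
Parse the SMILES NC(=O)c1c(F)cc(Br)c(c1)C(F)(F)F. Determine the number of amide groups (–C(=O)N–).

1

The amide motif appears at heavy-atom position 2 in the SMILES.
Amide count: 1.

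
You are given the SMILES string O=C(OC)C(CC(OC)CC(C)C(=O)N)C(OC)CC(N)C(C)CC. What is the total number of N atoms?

Scan the SMILES for N atoms (remember two-letter symbols like Cl and Br are single atoms).
Nitrogen count: 2.

2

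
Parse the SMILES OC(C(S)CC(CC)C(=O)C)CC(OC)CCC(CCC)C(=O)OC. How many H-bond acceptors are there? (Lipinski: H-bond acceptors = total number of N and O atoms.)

5

N atoms: 0; O atoms: 5.
Lipinski HBA = 0 + 5 = 5.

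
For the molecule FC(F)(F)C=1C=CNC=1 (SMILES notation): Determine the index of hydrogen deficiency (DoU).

3

Molecular formula: C5H4F3N.
DoU = (2C + 2 + N − H − X) / 2, where X is the halogen count and O/S are ignored.
    = (2·5 + 2 + 1 − 4 − 3) / 2 = 6 / 2 = 3.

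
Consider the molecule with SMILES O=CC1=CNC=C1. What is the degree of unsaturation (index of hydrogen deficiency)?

4

Degree of unsaturation = (number of rings) + (number of π bonds).
Ring closures in the SMILES: 1.
π bonds: 3 double bonds (each 1 DoU) → 3 DoU from unsaturation.
Total DoU = 1 + 3 = 4.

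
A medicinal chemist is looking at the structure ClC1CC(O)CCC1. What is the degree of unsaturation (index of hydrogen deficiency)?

Molecular formula: C6H11ClO.
DoU = (2C + 2 + N − H − X) / 2, where X is the halogen count and O/S are ignored.
    = (2·6 + 2 + 0 − 11 − 1) / 2 = 2 / 2 = 1.

1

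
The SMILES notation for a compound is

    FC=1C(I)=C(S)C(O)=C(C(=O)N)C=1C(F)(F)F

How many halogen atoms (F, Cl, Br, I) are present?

5

Halogen atoms appear at heavy-atom positions 1, 4, 15, 16, 17 (4×F, 1×I).
Other groups present: 1 amide, 1 hydroxyl, 1 thiol.
Halogen count: 5.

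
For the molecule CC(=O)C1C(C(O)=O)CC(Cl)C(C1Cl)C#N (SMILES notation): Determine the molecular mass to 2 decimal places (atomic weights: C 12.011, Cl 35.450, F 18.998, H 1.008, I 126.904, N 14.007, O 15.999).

264.10 g/mol

First, the molecular formula is C10H11Cl2NO3 (counting implicit H from valence).
  C: 10 × 12.011 = 120.110
  Cl: 2 × 35.450 = 70.900
  H: 11 × 1.008 = 11.088
  N: 1 × 14.007 = 14.007
  O: 3 × 15.999 = 47.997
Sum: 10×12.011 + 2×35.450 + 11×1.008 + 1×14.007 + 3×15.999 = 264.102 → 264.10 g/mol.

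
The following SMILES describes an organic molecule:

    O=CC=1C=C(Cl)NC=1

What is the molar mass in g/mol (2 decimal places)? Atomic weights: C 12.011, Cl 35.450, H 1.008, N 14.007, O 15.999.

First, the molecular formula is C5H4ClNO (counting implicit H from valence).
  C: 5 × 12.011 = 60.055
  Cl: 1 × 35.450 = 35.450
  H: 4 × 1.008 = 4.032
  N: 1 × 14.007 = 14.007
  O: 1 × 15.999 = 15.999
Sum: 5×12.011 + 1×35.450 + 4×1.008 + 1×14.007 + 1×15.999 = 129.543 → 129.54 g/mol.

129.54 g/mol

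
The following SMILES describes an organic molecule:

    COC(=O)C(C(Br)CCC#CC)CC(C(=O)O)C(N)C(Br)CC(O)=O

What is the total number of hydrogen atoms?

Walk through each heavy atom and fill implicit hydrogens from standard valence (C 4, N 3, O 2, S 2, halogen 1):
  atom 1: C, bond orders sum to 1 (valence 4) → 3 H
  atom 2: O, bond orders sum to 2 (valence 2) → 0 H
  atom 3: C, bond orders sum to 4 (valence 4) → 0 H
  atom 4: O, bond orders sum to 2 (valence 2) → 0 H
  atom 5: C, bond orders sum to 3 (valence 4) → 1 H
  atom 6: C, bond orders sum to 3 (valence 4) → 1 H
  atom 7: Br (halogen, monovalent) → 0 H
  atom 8: C, bond orders sum to 2 (valence 4) → 2 H
  atom 9: C, bond orders sum to 2 (valence 4) → 2 H
  atom 10: C, bond orders sum to 4 (valence 4) → 0 H
  atom 11: C, bond orders sum to 4 (valence 4) → 0 H
  atom 12: C, bond orders sum to 1 (valence 4) → 3 H
  atom 13: C, bond orders sum to 2 (valence 4) → 2 H
  atom 14: C, bond orders sum to 3 (valence 4) → 1 H
  atom 15: C, bond orders sum to 4 (valence 4) → 0 H
  atom 16: O, bond orders sum to 2 (valence 2) → 0 H
  atom 17: O, bond orders sum to 1 (valence 2) → 1 H
  atom 18: C, bond orders sum to 3 (valence 4) → 1 H
  atom 19: N, bond orders sum to 1 (valence 3) → 2 H
  atom 20: C, bond orders sum to 3 (valence 4) → 1 H
  atom 21: Br (halogen, monovalent) → 0 H
  atom 22: C, bond orders sum to 2 (valence 4) → 2 H
  atom 23: C, bond orders sum to 4 (valence 4) → 0 H
  atom 24: O, bond orders sum to 1 (valence 2) → 1 H
  atom 25: O, bond orders sum to 2 (valence 2) → 0 H
Total hydrogens: 23.

23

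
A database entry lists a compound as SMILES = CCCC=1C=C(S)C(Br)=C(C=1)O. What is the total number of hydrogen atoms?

11

Walk through each heavy atom and fill implicit hydrogens from standard valence (C 4, N 3, O 2, S 2, halogen 1):
  atom 1: C, bond orders sum to 1 (valence 4) → 3 H
  atom 2: C, bond orders sum to 2 (valence 4) → 2 H
  atom 3: C, bond orders sum to 2 (valence 4) → 2 H
  atom 4: C, bond orders sum to 4 (valence 4) → 0 H
  atom 5: C, bond orders sum to 3 (valence 4) → 1 H
  atom 6: C, bond orders sum to 4 (valence 4) → 0 H
  atom 7: S, bond orders sum to 1 (valence 2) → 1 H
  atom 8: C, bond orders sum to 4 (valence 4) → 0 H
  atom 9: Br (halogen, monovalent) → 0 H
  atom 10: C, bond orders sum to 4 (valence 4) → 0 H
  atom 11: C, bond orders sum to 3 (valence 4) → 1 H
  atom 12: O, bond orders sum to 1 (valence 2) → 1 H
Total hydrogens: 11.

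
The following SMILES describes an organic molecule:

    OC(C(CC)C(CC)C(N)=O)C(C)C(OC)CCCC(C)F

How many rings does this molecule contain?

In SMILES, each pair of matching ring-closure digits denotes one ring-closing bond; the number of such bonds equals the number of independent rings.
Ring-closure bonds here: 0.

0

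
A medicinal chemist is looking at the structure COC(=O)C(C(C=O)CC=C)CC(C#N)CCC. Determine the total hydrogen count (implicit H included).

21

Walk through each heavy atom and fill implicit hydrogens from standard valence (C 4, N 3, O 2, S 2, halogen 1):
  atom 1: C, bond orders sum to 1 (valence 4) → 3 H
  atom 2: O, bond orders sum to 2 (valence 2) → 0 H
  atom 3: C, bond orders sum to 4 (valence 4) → 0 H
  atom 4: O, bond orders sum to 2 (valence 2) → 0 H
  atom 5: C, bond orders sum to 3 (valence 4) → 1 H
  atom 6: C, bond orders sum to 3 (valence 4) → 1 H
  atom 7: C, bond orders sum to 3 (valence 4) → 1 H
  atom 8: O, bond orders sum to 2 (valence 2) → 0 H
  atom 9: C, bond orders sum to 2 (valence 4) → 2 H
  atom 10: C, bond orders sum to 3 (valence 4) → 1 H
  atom 11: C, bond orders sum to 2 (valence 4) → 2 H
  atom 12: C, bond orders sum to 2 (valence 4) → 2 H
  atom 13: C, bond orders sum to 3 (valence 4) → 1 H
  atom 14: C, bond orders sum to 4 (valence 4) → 0 H
  atom 15: N, bond orders sum to 3 (valence 3) → 0 H
  atom 16: C, bond orders sum to 2 (valence 4) → 2 H
  atom 17: C, bond orders sum to 2 (valence 4) → 2 H
  atom 18: C, bond orders sum to 1 (valence 4) → 3 H
Total hydrogens: 21.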